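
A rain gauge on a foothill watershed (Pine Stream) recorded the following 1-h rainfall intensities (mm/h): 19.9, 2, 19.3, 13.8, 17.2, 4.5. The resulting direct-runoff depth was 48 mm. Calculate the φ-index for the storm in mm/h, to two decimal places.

φ ≈ 5.55 mm/h

Only the 4 blocks with intensity above φ contribute runoff: 19.9, 19.3, 13.8, 17.2 mm/h.
Σ(I−φ)·Δt = d  ⇒  (19.9+19.3+13.8+17.2 − 4φ)·1 = 48
φ = (70.20 − 48/1) / 4 = 5.55 mm/h.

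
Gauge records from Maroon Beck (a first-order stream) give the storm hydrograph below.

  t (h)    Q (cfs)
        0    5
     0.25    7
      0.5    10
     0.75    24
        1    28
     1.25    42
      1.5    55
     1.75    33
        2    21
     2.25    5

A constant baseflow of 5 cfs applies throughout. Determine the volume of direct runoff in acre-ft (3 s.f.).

V ≈ 3.72 acre-ft

Direct-runoff ordinates (Q − Q_b): 0.0, 2.0, 5.0, 19.0, 23.0, 37.0, 50.0, 28.0, 16.0, 0.0 cfs.
ΣQ_DR = 180.0 cfs.
With Δt = 0.25 h = 900 s, V = ΣQ_DR · Δt = 180.0 × 900 = 1.62 × 10^5 ft³ = 3.72 acre-ft.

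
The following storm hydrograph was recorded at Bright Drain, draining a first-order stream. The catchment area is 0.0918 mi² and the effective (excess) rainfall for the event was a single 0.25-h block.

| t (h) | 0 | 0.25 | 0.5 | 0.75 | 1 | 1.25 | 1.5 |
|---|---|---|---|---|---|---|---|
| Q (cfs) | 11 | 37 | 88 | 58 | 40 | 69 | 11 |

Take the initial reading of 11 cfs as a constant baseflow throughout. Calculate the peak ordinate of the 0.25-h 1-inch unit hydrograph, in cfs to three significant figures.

U_p ≈ 77.0 cfs

Direct runoff: 0.0, 26.0, 77.0, 47.0, 29.0, 58.0, 0.0 cfs; ΣQ_DR = 237.0 cfs, peak = 77.0 cfs.
Runoff depth d = ΣQ_DR·Δt / A = 237.0 × 900 / (0.0918 mi²) = 1.000 in.
The 1-inch UH is the DRH scaled by (1 in)/d, so U_p = 77.0 × 1/1.000 = 77.0 cfs.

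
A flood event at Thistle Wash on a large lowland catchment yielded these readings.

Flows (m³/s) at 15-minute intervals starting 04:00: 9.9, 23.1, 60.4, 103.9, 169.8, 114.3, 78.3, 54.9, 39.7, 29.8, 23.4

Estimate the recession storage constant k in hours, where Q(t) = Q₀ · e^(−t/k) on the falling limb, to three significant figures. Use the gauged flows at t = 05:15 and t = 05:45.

On the falling limb, Q drops from 114.3 to 54.9 m³/s between t = 05:15 and t = 05:45 (Δt = 0.5 h).
k = −Δt / ln(Q₂/Q₁) = −0.5 / ln(54.9/114.3) = 0.682 h.

k ≈ 0.682 h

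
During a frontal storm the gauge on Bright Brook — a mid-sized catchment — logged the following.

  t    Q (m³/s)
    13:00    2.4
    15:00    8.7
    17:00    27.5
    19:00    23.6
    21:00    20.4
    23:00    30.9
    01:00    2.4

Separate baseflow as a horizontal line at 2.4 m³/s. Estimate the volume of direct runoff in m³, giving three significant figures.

Direct-runoff ordinates (Q − Q_b): 0.0, 6.3, 25.1, 21.2, 18.0, 28.5, 0.0 m³/s.
ΣQ_DR = 99.10 m³/s.
With Δt = 2 h = 7200 s, V = ΣQ_DR · Δt = 99.10 × 7200 = 7.14 × 10^5 m³.

V ≈ 7.14 × 10^5 m³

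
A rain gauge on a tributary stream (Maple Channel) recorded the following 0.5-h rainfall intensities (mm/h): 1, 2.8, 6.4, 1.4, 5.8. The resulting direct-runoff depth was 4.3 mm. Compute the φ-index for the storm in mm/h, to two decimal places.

Only the 3 blocks with intensity above φ contribute runoff: 2.8, 6.4, 5.8 mm/h.
Σ(I−φ)·Δt = d  ⇒  (2.8+6.4+5.8 − 3φ)·0.5 = 4.3
φ = (15.00 − 4.3/0.5) / 3 = 2.13 mm/h.

φ ≈ 2.13 mm/h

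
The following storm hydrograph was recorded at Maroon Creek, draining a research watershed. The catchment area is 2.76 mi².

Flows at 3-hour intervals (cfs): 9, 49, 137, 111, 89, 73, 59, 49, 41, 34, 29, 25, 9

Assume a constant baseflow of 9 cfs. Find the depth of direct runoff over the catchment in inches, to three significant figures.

Direct runoff: 0.0, 40.0, 128.0, 102.0, 80.0, 64.0, 50.0, 40.0, 32.0, 25.0, 20.0, 16.0, 0.0 cfs; ΣQ_DR = 597.0 cfs.
V = ΣQ_DR · Δt = 597.0 × 10800 s = 6.448 × 10^6 ft³.
Over A = 2.76 mi², depth = V / A = 1.01 in.

d ≈ 1.01 in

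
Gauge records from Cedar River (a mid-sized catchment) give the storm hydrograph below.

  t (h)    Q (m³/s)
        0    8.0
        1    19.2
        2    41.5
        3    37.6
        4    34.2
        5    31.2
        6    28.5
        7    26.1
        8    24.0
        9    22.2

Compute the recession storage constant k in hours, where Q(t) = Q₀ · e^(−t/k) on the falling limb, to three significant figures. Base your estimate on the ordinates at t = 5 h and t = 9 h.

On the falling limb, Q drops from 31.2 to 22.2 m³/s between t = 5 h and t = 9 h (Δt = 4 h).
k = −Δt / ln(Q₂/Q₁) = −4 / ln(22.2/31.2) = 11.8 h.

k ≈ 11.8 h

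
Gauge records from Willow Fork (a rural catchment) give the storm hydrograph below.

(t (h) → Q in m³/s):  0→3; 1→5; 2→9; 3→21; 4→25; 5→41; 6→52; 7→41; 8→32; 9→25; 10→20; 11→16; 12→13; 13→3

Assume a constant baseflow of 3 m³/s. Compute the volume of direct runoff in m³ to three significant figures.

V ≈ 9.50 × 10^5 m³

Direct-runoff ordinates (Q − Q_b): 0.0, 2.0, 6.0, 18.0, 22.0, 38.0, 49.0, 38.0, 29.0, 22.0, 17.0, 13.0, 10.0, 0.0 m³/s.
ΣQ_DR = 264.0 m³/s.
With Δt = 1 h = 3600 s, V = ΣQ_DR · Δt = 264.0 × 3600 = 9.50 × 10^5 m³.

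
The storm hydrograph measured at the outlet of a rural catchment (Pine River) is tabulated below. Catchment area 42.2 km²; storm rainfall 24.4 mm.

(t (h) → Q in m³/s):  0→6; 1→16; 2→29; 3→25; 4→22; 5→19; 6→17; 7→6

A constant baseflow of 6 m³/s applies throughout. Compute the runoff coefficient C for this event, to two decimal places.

ΣQ_DR = 92.00 m³/s; V = ΣQ_DR·Δt = 3.312 × 10^5 m³.
Runoff depth d = V / A = 7.848 mm.
C = d / P = 7.848 / 24.4 = 0.32.

C ≈ 0.32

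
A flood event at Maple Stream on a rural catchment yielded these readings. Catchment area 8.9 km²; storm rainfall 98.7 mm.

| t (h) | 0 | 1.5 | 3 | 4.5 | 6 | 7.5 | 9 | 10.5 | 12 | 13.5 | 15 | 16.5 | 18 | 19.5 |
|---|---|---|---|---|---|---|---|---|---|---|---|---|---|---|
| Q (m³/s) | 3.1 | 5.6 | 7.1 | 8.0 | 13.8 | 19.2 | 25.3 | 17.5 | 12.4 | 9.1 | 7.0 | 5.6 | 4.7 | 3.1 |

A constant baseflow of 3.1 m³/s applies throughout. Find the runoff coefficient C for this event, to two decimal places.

C ≈ 0.60

ΣQ_DR = 98.10 m³/s; V = ΣQ_DR·Δt = 5.297 × 10^5 m³.
Runoff depth d = V / A = 59.52 mm.
C = d / P = 59.52 / 98.7 = 0.60.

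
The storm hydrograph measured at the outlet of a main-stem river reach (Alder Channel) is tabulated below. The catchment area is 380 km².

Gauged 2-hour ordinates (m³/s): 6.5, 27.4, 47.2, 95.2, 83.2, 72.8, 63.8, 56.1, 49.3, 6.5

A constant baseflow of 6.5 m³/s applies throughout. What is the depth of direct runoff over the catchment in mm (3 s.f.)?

Direct runoff: 0.0, 20.9, 40.7, 88.7, 76.7, 66.3, 57.3, 49.6, 42.8, 0.0 m³/s; ΣQ_DR = 443.0 m³/s.
V = ΣQ_DR · Δt = 443.0 × 7200 s = 3.190 × 10^6 m³.
Over A = 380 km², depth = V / A = 8.39 mm.

d ≈ 8.39 mm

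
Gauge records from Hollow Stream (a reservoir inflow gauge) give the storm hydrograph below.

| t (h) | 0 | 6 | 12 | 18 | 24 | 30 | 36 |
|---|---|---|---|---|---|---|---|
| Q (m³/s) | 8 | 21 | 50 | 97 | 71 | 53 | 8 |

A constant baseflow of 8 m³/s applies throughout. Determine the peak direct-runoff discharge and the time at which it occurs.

Subtracting baseflow gives direct-runoff ordinates: 0.0, 13.0, 42.0, 89.0, 63.0, 45.0, 0.0 m³/s.
The maximum is 89.0 m³/s, occurring at the reading for t = 18 h.

Q_p = 89.0 m³/s at t = 18 h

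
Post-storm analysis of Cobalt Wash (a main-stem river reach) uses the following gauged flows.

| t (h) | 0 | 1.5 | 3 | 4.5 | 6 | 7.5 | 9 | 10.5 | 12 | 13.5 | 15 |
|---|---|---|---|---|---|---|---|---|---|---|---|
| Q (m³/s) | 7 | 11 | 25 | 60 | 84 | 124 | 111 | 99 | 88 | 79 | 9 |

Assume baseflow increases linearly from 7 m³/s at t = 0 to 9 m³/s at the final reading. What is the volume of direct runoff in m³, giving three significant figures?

Direct-runoff ordinates (Q − Q_b): 0.00, 3.80, 17.60, 52.40, 76.20, 116.00, 102.80, 90.60, 79.40, 70.20, 0.00 m³/s.
ΣQ_DR = 609.0 m³/s.
With Δt = 1.5 h = 5400 s, V = ΣQ_DR · Δt = 609.0 × 5400 = 3.29 × 10^6 m³.

V ≈ 3.29 × 10^6 m³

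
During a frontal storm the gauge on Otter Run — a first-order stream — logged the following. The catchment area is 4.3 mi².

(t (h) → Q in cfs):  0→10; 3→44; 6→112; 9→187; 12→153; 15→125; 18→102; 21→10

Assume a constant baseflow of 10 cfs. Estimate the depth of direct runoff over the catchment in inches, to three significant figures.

Direct runoff: 0.0, 34.0, 102.0, 177.0, 143.0, 115.0, 92.0, 0.0 cfs; ΣQ_DR = 663.0 cfs.
V = ΣQ_DR · Δt = 663.0 × 10800 s = 7.160 × 10^6 ft³.
Over A = 4.3 mi², depth = V / A = 0.717 in.

d ≈ 0.717 in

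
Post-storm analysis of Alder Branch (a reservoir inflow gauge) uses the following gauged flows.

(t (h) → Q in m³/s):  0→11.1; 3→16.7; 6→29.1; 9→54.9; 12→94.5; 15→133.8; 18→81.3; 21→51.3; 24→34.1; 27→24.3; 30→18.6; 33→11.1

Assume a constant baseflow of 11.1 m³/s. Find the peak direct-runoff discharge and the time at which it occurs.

Q_p = 122.7 m³/s at t = 15 h

Subtracting baseflow gives direct-runoff ordinates: 0.0, 5.6, 18.0, 43.8, 83.4, 122.7, 70.2, 40.2, 23.0, 13.2, 7.5, 0.0 m³/s.
The maximum is 122.7 m³/s, occurring at the reading for t = 15 h.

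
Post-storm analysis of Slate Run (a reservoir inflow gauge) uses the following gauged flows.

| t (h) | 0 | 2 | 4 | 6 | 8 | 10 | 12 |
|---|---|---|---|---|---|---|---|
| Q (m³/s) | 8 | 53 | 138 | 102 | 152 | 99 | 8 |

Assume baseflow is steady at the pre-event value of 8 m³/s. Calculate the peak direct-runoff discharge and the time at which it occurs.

Q_p = 144.0 m³/s at t = 8 h

Subtracting baseflow gives direct-runoff ordinates: 0.0, 45.0, 130.0, 94.0, 144.0, 91.0, 0.0 m³/s.
The maximum is 144.0 m³/s, occurring at the reading for t = 8 h.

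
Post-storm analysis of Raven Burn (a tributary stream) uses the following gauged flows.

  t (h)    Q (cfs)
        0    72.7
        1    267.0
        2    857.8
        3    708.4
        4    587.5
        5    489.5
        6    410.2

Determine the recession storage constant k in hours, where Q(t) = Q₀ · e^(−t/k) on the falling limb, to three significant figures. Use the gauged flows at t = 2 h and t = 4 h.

k ≈ 5.28 h

On the falling limb, Q drops from 857.8 to 587.5 cfs between t = 2 h and t = 4 h (Δt = 2 h).
k = −Δt / ln(Q₂/Q₁) = −2 / ln(587.5/857.8) = 5.28 h.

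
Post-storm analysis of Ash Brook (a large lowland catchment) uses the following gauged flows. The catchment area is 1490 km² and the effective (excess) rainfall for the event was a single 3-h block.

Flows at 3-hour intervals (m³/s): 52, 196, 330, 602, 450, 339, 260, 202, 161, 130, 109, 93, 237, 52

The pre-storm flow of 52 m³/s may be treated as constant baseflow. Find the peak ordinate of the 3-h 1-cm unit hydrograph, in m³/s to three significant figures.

Direct runoff: 0.0, 144.0, 278.0, 550.0, 398.0, 287.0, 208.0, 150.0, 109.0, 78.0, 57.0, 41.0, 185.0, 0.0 m³/s; ΣQ_DR = 2485 m³/s, peak = 550.0 m³/s.
Runoff depth d = ΣQ_DR·Δt / A = 2485 × 10800 / (1490 km²) = 18.01 mm.
The 1-cm UH is the DRH scaled by (10 mm)/d, so U_p = 550.0 × 10/18.01 = 305 m³/s.

U_p ≈ 305 m³/s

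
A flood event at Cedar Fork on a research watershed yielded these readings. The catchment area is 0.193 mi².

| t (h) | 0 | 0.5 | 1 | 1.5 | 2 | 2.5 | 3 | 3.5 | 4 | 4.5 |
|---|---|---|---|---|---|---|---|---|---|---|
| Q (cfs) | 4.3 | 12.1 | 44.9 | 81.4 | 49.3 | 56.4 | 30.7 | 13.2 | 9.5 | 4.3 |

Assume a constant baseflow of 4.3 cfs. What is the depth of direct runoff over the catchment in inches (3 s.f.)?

Direct runoff: 0.0, 7.8, 40.6, 77.1, 45.0, 52.1, 26.4, 8.9, 5.2, 0.0 cfs; ΣQ_DR = 263.1 cfs.
V = ΣQ_DR · Δt = 263.1 × 1800 s = 4.736 × 10^5 ft³.
Over A = 0.193 mi², depth = V / A = 1.06 in.

d ≈ 1.06 in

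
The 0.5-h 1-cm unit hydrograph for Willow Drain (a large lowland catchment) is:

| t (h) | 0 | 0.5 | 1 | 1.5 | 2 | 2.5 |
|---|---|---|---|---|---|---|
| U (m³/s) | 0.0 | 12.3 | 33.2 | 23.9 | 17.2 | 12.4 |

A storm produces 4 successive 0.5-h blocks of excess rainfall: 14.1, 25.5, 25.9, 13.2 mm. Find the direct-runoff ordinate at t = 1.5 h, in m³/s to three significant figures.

Q ≈ 150 m³/s

By discrete convolution, Q_j = Σ (P_i / 10 mm) · U_{j−i}.
At t = 1.5 h (j=3): Q = (14.1/10)·23.9 + (25.5/10)·33.2 + (25.9/10)·12.3 + (13.2/10)·0.0 = 150 m³/s.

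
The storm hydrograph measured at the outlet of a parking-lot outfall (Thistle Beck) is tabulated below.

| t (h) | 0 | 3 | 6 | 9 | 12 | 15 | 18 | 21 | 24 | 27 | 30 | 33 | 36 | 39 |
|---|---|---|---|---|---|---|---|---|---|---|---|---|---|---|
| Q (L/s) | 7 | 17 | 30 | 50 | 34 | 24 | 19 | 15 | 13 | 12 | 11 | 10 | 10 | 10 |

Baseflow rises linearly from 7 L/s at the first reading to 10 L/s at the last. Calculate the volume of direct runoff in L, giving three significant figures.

Direct-runoff ordinates (Q − Q_b): 0.00, 9.77, 22.54, 42.31, 26.08, 15.85, 10.62, 6.38, 4.15, 2.92, 1.69, 0.46, 0.23, 0.00 L/s.
ΣQ_DR = 143.0 L/s.
With Δt = 3 h = 10800 s, V = ΣQ_DR · Δt = 143.0 × 10800 = 1.54 × 10^6 L.

V ≈ 1.54 × 10^6 L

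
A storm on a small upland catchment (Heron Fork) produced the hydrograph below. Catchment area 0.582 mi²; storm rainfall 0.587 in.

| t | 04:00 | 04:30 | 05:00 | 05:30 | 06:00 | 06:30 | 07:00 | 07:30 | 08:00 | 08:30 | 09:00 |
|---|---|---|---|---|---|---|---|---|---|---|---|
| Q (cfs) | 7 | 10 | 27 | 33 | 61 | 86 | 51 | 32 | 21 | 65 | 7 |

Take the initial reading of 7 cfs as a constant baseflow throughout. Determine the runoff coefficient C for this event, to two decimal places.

ΣQ_DR = 323.0 cfs; V = ΣQ_DR·Δt = 5.814 × 10^5 ft³.
Runoff depth d = V / A = 0.4300 in.
C = d / P = 0.4300 / 0.587 = 0.73.

C ≈ 0.73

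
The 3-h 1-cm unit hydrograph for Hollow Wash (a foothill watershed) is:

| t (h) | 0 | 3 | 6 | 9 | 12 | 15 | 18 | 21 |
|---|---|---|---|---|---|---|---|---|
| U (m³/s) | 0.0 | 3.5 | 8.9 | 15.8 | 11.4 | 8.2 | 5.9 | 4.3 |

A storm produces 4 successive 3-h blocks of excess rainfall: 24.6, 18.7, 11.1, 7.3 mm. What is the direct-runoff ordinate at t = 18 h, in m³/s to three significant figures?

Q ≈ 54.0 m³/s

By discrete convolution, Q_j = Σ (P_i / 10 mm) · U_{j−i}.
At t = 18 h (j=6): Q = (24.6/10)·5.9 + (18.7/10)·8.2 + (11.1/10)·11.4 + (7.3/10)·15.8 = 54.0 m³/s.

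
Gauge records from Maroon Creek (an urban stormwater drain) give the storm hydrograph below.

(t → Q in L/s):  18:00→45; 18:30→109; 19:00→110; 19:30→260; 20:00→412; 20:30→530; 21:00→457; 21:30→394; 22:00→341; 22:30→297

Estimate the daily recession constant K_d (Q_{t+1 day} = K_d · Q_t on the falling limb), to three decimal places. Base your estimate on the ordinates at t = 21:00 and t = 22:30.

Between t = 21:00 and t = 22:30 the flow falls from 457 to 297 L/s over 3×0.5 h = 1.5 h.
Per-interval ratio K = (297/457)^(1/3) = 0.8662; K_d = K^(24/0.5) = 0.001.

K_d ≈ 0.001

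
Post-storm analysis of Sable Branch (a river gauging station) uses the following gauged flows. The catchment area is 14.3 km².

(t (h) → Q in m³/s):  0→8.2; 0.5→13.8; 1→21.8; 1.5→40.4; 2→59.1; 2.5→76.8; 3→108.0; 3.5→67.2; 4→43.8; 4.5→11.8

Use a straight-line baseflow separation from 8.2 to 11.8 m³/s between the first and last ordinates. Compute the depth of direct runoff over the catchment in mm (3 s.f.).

d ≈ 44.2 mm

Direct runoff: 0.00, 5.20, 12.80, 31.00, 49.30, 66.60, 97.40, 56.20, 32.40, 0.00 m³/s; ΣQ_DR = 350.9 m³/s.
V = ΣQ_DR · Δt = 350.9 × 1800 s = 6.316 × 10^5 m³.
Over A = 14.3 km², depth = V / A = 44.2 mm.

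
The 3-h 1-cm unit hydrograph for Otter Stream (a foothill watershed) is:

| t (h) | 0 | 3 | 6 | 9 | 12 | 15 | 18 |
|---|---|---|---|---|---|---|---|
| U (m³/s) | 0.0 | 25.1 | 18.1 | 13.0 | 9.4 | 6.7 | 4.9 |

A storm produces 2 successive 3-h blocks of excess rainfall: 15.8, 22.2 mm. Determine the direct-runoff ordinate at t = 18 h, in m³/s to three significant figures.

By discrete convolution, Q_j = Σ (P_i / 10 mm) · U_{j−i}.
At t = 18 h (j=6): Q = (15.8/10)·4.9 + (22.2/10)·6.7 = 22.6 m³/s.

Q ≈ 22.6 m³/s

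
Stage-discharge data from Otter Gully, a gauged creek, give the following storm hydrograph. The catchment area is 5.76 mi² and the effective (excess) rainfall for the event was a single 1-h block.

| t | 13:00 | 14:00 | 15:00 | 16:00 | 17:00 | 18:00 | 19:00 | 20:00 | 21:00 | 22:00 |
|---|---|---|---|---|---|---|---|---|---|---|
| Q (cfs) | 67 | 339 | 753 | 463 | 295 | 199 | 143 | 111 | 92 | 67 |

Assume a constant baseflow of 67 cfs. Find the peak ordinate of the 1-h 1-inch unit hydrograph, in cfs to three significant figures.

Direct runoff: 0.0, 272.0, 686.0, 396.0, 228.0, 132.0, 76.0, 44.0, 25.0, 0.0 cfs; ΣQ_DR = 1859 cfs, peak = 686.0 cfs.
Runoff depth d = ΣQ_DR·Δt / A = 1859 × 3600 / (5.76 mi²) = 0.5001 in.
The 1-inch UH is the DRH scaled by (1 in)/d, so U_p = 686.0 × 1/0.5001 = 1370 cfs.

U_p ≈ 1370 cfs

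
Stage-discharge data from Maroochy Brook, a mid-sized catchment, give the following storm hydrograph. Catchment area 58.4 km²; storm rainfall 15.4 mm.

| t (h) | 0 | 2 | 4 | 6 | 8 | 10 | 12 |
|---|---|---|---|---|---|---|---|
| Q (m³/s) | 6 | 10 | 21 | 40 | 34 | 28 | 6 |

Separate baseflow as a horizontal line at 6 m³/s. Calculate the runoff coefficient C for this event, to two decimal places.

ΣQ_DR = 103.0 m³/s; V = ΣQ_DR·Δt = 7.416 × 10^5 m³.
Runoff depth d = V / A = 12.70 mm.
C = d / P = 12.70 / 15.4 = 0.82.

C ≈ 0.82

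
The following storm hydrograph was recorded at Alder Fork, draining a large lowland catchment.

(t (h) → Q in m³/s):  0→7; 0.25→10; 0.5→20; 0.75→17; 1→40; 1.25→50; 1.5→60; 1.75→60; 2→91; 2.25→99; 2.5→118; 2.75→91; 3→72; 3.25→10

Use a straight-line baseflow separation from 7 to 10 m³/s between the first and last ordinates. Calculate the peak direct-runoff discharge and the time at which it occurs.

Subtracting baseflow gives direct-runoff ordinates: 0.00, 2.77, 12.54, 9.31, 32.08, 41.85, 51.62, 51.38, 82.15, 89.92, 108.69, 81.46, 62.23, 0.00 m³/s.
The maximum is 108.69 m³/s, occurring at the reading for t = 2.5 h.

Q_p = 108.69 m³/s at t = 2.5 h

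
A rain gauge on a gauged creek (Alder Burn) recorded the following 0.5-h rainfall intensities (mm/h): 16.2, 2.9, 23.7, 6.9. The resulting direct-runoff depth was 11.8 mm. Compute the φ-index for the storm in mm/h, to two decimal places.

Only the 2 blocks with intensity above φ contribute runoff: 16.2, 23.7 mm/h.
Σ(I−φ)·Δt = d  ⇒  (16.2+23.7 − 2φ)·0.5 = 11.8
φ = (39.90 − 11.8/0.5) / 2 = 8.15 mm/h.

φ ≈ 8.15 mm/h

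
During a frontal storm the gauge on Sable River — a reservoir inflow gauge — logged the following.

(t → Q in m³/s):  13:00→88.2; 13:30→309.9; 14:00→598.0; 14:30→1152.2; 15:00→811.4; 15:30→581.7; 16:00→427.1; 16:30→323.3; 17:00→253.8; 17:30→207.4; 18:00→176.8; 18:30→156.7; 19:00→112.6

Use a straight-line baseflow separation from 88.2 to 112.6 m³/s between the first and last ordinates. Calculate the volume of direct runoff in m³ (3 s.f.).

Direct-runoff ordinates (Q − Q_b): 0.00, 219.67, 505.73, 1057.90, 715.07, 483.33, 326.70, 220.87, 149.33, 100.90, 68.27, 46.13, 0.00 m³/s.
ΣQ_DR = 3894 m³/s.
With Δt = 0.5 h = 1800 s, V = ΣQ_DR · Δt = 3894 × 1800 = 7.01 × 10^6 m³.

V ≈ 7.01 × 10^6 m³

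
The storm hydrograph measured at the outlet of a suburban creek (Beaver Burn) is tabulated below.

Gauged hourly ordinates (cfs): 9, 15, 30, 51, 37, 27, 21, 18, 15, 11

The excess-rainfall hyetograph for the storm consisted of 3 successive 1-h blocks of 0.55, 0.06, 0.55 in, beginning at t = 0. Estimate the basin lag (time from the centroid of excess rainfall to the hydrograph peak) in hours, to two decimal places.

t_L ≈ 1.50 h

Centroid of excess rainfall: t_c = Σ P_i·t̄_i / ΣP_i = 1.5000 h (block centres at 0.5, 1.5, 2.5 h).
Hydrograph peak occurs at t = 3 h, so basin lag t_L = 3 − 1.5000 = 1.50 h.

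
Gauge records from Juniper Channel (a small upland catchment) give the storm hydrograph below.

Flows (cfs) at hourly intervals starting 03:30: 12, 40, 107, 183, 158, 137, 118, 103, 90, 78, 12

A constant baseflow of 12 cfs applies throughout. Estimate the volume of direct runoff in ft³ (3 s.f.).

Direct-runoff ordinates (Q − Q_b): 0.0, 28.0, 95.0, 171.0, 146.0, 125.0, 106.0, 91.0, 78.0, 66.0, 0.0 cfs.
ΣQ_DR = 906.0 cfs.
With Δt = 1 h = 3600 s, V = ΣQ_DR · Δt = 906.0 × 3600 = 3.26 × 10^6 ft³.

V ≈ 3.26 × 10^6 ft³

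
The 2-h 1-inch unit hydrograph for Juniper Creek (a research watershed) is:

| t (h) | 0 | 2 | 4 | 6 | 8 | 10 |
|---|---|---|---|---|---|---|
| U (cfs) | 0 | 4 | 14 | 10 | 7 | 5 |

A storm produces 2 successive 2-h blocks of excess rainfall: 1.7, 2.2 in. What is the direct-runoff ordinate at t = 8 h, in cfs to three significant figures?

Q ≈ 33.9 cfs

By discrete convolution, Q_j = Σ (P_i / 1 in) · U_{j−i}.
At t = 8 h (j=4): Q = (1.7/1)·7 + (2.2/1)·10 = 33.9 cfs.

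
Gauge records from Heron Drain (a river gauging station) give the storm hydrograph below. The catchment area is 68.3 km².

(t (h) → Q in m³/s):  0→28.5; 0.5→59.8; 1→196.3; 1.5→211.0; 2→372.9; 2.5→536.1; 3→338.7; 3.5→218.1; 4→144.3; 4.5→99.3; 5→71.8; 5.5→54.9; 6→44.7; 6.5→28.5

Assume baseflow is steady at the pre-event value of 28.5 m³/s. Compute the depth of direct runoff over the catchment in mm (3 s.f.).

Direct runoff: 0.0, 31.3, 167.8, 182.5, 344.4, 507.6, 310.2, 189.6, 115.8, 70.8, 43.3, 26.4, 16.2, 0.0 m³/s; ΣQ_DR = 2006 m³/s.
V = ΣQ_DR · Δt = 2006 × 1800 s = 3.611 × 10^6 m³.
Over A = 68.3 km², depth = V / A = 52.9 mm.

d ≈ 52.9 mm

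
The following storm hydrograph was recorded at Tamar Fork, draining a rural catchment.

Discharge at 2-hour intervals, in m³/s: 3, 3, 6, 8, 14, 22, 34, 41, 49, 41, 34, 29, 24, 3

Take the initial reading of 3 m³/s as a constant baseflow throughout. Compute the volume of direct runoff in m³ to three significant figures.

Direct-runoff ordinates (Q − Q_b): 0.0, 0.0, 3.0, 5.0, 11.0, 19.0, 31.0, 38.0, 46.0, 38.0, 31.0, 26.0, 21.0, 0.0 m³/s.
ΣQ_DR = 269.0 m³/s.
With Δt = 2 h = 7200 s, V = ΣQ_DR · Δt = 269.0 × 7200 = 1.94 × 10^6 m³.

V ≈ 1.94 × 10^6 m³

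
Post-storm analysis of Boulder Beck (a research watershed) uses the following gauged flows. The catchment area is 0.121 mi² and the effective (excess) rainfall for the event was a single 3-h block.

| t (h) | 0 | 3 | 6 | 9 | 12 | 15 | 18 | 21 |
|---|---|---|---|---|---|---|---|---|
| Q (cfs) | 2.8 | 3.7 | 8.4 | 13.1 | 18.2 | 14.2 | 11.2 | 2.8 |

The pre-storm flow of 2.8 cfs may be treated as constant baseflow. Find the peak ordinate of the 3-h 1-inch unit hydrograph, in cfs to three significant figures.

U_p ≈ 7.71 cfs

Direct runoff: 0.0, 0.9, 5.6, 10.3, 15.4, 11.4, 8.4, 0.0 cfs; ΣQ_DR = 52.00 cfs, peak = 15.4 cfs.
Runoff depth d = ΣQ_DR·Δt / A = 52.00 × 10800 / (0.121 mi²) = 1.998 in.
The 1-inch UH is the DRH scaled by (1 in)/d, so U_p = 15.4 × 1/1.998 = 7.71 cfs.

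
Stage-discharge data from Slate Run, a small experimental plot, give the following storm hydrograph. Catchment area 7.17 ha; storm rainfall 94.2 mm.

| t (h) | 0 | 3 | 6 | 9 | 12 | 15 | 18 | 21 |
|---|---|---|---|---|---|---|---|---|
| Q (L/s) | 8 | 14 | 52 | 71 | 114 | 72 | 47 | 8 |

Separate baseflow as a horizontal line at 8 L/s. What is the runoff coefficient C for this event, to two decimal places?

ΣQ_DR = 322.0 L/s; V = ΣQ_DR·Δt = 3.478 × 10^6 L.
Runoff depth d = V / A = 48.50 mm.
C = d / P = 48.50 / 94.2 = 0.51.

C ≈ 0.51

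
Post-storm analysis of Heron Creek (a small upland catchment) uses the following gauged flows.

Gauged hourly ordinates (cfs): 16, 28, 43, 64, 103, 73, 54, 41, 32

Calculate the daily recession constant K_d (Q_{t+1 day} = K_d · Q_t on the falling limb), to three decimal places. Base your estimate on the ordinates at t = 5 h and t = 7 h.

Between t = 5 h and t = 7 h the flow falls from 73 to 41 cfs over 2×1 h = 2 h.
Per-interval ratio K = (41/73)^(1/2) = 0.7494; K_d = K^(24/1) = 0.001.

K_d ≈ 0.001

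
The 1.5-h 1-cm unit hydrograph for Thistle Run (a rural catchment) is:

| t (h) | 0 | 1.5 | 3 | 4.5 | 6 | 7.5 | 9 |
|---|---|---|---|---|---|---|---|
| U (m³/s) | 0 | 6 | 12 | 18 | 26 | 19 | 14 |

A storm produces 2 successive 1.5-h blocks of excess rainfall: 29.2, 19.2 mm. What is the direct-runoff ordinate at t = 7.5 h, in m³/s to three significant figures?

Q ≈ 105 m³/s

By discrete convolution, Q_j = Σ (P_i / 10 mm) · U_{j−i}.
At t = 7.5 h (j=5): Q = (29.2/10)·19 + (19.2/10)·26 = 105 m³/s.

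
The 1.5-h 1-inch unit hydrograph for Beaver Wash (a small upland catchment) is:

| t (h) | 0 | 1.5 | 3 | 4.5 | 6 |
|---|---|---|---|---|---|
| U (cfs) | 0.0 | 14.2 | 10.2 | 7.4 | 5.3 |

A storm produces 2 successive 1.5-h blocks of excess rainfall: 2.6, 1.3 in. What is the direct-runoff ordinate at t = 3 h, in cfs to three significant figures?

Q ≈ 45.0 cfs

By discrete convolution, Q_j = Σ (P_i / 1 in) · U_{j−i}.
At t = 3 h (j=2): Q = (2.6/1)·10.2 + (1.3/1)·14.2 = 45.0 cfs.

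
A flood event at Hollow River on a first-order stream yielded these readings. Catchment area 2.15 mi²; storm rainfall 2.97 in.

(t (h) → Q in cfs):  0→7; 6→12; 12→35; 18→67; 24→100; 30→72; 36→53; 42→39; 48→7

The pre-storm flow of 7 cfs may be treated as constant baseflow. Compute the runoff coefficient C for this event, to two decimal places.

ΣQ_DR = 329.0 cfs; V = ΣQ_DR·Δt = 7.106 × 10^6 ft³.
Runoff depth d = V / A = 1.423 in.
C = d / P = 1.423 / 2.97 = 0.48.

C ≈ 0.48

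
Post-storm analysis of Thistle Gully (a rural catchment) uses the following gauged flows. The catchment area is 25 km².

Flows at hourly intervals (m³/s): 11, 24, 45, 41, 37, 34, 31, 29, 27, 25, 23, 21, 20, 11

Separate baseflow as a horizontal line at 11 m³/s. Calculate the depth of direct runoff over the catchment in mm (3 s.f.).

Direct runoff: 0.0, 13.0, 34.0, 30.0, 26.0, 23.0, 20.0, 18.0, 16.0, 14.0, 12.0, 10.0, 9.0, 0.0 m³/s; ΣQ_DR = 225.0 m³/s.
V = ΣQ_DR · Δt = 225.0 × 3600 s = 8.100 × 10^5 m³.
Over A = 25 km², depth = V / A = 32.4 mm.

d ≈ 32.4 mm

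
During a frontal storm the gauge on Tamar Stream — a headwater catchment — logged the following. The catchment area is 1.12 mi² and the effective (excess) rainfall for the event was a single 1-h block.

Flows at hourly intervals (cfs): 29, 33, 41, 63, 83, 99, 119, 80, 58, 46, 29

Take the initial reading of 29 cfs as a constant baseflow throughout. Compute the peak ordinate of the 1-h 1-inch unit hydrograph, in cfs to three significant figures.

Direct runoff: 0.0, 4.0, 12.0, 34.0, 54.0, 70.0, 90.0, 51.0, 29.0, 17.0, 0.0 cfs; ΣQ_DR = 361.0 cfs, peak = 90.0 cfs.
Runoff depth d = ΣQ_DR·Δt / A = 361.0 × 3600 / (1.12 mi²) = 0.4995 in.
The 1-inch UH is the DRH scaled by (1 in)/d, so U_p = 90.0 × 1/0.4995 = 180 cfs.

U_p ≈ 180 cfs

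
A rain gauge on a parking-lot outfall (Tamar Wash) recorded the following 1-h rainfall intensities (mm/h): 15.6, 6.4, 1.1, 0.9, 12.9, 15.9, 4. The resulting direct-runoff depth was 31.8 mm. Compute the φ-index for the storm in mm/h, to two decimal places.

Only the 4 blocks with intensity above φ contribute runoff: 15.6, 6.4, 12.9, 15.9 mm/h.
Σ(I−φ)·Δt = d  ⇒  (15.6+6.4+12.9+15.9 − 4φ)·1 = 31.8
φ = (50.80 − 31.8/1) / 4 = 4.75 mm/h.

φ ≈ 4.75 mm/h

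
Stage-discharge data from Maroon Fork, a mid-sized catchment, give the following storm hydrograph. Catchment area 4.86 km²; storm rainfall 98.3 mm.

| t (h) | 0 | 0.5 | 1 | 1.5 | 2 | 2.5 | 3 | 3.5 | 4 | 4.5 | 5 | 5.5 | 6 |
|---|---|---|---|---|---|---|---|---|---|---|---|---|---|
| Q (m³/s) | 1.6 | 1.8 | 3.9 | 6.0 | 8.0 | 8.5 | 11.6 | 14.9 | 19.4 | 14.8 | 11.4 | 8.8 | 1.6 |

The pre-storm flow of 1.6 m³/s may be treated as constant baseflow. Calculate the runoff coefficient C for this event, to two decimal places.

ΣQ_DR = 91.50 m³/s; V = ΣQ_DR·Δt = 1.647 × 10^5 m³.
Runoff depth d = V / A = 33.89 mm.
C = d / P = 33.89 / 98.3 = 0.34.

C ≈ 0.34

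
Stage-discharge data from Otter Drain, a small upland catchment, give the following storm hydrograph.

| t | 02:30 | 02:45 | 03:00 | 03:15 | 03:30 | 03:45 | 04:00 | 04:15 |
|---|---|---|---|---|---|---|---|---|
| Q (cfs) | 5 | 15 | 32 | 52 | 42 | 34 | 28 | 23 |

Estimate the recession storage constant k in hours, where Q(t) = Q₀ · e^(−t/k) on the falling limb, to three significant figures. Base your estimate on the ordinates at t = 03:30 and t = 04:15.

k ≈ 1.25 h

On the falling limb, Q drops from 42 to 23 cfs between t = 03:30 and t = 04:15 (Δt = 0.75 h).
k = −Δt / ln(Q₂/Q₁) = −0.75 / ln(23/42) = 1.25 h.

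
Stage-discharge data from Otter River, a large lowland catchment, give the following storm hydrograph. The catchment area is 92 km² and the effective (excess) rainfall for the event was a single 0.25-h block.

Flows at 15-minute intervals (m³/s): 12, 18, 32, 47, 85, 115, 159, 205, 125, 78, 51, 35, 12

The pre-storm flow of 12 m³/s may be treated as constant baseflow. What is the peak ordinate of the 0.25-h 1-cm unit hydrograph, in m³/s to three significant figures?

U_p ≈ 241 m³/s

Direct runoff: 0.0, 6.0, 20.0, 35.0, 73.0, 103.0, 147.0, 193.0, 113.0, 66.0, 39.0, 23.0, 0.0 m³/s; ΣQ_DR = 818.0 m³/s, peak = 193.0 m³/s.
Runoff depth d = ΣQ_DR·Δt / A = 818.0 × 900 / (92 km²) = 8.002 mm.
The 1-cm UH is the DRH scaled by (10 mm)/d, so U_p = 193.0 × 10/8.002 = 241 m³/s.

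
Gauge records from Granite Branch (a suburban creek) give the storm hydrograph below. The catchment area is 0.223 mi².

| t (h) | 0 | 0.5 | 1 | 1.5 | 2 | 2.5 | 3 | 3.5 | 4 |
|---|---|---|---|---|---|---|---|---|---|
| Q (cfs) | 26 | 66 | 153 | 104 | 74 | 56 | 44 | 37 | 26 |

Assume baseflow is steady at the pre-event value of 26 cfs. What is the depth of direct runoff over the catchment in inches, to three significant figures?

Direct runoff: 0.0, 40.0, 127.0, 78.0, 48.0, 30.0, 18.0, 11.0, 0.0 cfs; ΣQ_DR = 352.0 cfs.
V = ΣQ_DR · Δt = 352.0 × 1800 s = 6.336 × 10^5 ft³.
Over A = 0.223 mi², depth = V / A = 1.22 in.

d ≈ 1.22 in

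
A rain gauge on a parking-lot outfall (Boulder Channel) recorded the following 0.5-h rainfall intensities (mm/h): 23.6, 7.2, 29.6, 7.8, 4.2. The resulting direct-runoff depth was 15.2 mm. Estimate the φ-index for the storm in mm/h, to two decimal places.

Only the 2 blocks with intensity above φ contribute runoff: 23.6, 29.6 mm/h.
Σ(I−φ)·Δt = d  ⇒  (23.6+29.6 − 2φ)·0.5 = 15.2
φ = (53.20 − 15.2/0.5) / 2 = 11.40 mm/h.

φ ≈ 11.40 mm/h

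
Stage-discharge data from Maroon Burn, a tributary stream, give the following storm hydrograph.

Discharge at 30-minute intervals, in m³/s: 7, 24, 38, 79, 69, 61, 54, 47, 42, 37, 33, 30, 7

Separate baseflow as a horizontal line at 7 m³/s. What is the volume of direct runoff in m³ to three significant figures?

V ≈ 7.87 × 10^5 m³

Direct-runoff ordinates (Q − Q_b): 0.0, 17.0, 31.0, 72.0, 62.0, 54.0, 47.0, 40.0, 35.0, 30.0, 26.0, 23.0, 0.0 m³/s.
ΣQ_DR = 437.0 m³/s.
With Δt = 0.5 h = 1800 s, V = ΣQ_DR · Δt = 437.0 × 1800 = 7.87 × 10^5 m³.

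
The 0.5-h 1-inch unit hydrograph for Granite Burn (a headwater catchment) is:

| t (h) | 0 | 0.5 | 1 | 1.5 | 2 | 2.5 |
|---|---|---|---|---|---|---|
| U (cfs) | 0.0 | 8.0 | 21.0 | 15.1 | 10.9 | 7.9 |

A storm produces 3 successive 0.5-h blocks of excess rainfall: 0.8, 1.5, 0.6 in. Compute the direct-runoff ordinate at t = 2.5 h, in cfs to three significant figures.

By discrete convolution, Q_j = Σ (P_i / 1 in) · U_{j−i}.
At t = 2.5 h (j=5): Q = (0.8/1)·7.9 + (1.5/1)·10.9 + (0.6/1)·15.1 = 31.7 cfs.

Q ≈ 31.7 cfs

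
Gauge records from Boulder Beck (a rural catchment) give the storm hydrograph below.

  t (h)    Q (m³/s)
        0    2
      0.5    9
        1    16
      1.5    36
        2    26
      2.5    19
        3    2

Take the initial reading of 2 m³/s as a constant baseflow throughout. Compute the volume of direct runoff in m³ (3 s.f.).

V ≈ 1.73 × 10^5 m³

Direct-runoff ordinates (Q − Q_b): 0.0, 7.0, 14.0, 34.0, 24.0, 17.0, 0.0 m³/s.
ΣQ_DR = 96.00 m³/s.
With Δt = 0.5 h = 1800 s, V = ΣQ_DR · Δt = 96.00 × 1800 = 1.73 × 10^5 m³.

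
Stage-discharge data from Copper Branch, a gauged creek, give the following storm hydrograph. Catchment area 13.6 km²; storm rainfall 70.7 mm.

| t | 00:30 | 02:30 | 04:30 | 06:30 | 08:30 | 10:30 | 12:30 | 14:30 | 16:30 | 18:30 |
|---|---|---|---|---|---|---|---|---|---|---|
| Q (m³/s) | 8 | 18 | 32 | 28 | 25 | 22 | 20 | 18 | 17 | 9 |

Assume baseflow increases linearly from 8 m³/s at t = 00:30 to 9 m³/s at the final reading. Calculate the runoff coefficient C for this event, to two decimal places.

ΣQ_DR = 112.0 m³/s; V = ΣQ_DR·Δt = 8.064 × 10^5 m³.
Runoff depth d = V / A = 59.29 mm.
C = d / P = 59.29 / 70.7 = 0.84.

C ≈ 0.84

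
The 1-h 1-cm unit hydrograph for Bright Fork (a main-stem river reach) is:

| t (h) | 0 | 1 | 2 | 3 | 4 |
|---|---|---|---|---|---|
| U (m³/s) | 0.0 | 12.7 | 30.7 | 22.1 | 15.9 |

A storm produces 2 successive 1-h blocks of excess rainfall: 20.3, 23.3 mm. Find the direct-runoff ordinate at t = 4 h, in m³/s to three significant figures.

Q ≈ 83.8 m³/s

By discrete convolution, Q_j = Σ (P_i / 10 mm) · U_{j−i}.
At t = 4 h (j=4): Q = (20.3/10)·15.9 + (23.3/10)·22.1 = 83.8 m³/s.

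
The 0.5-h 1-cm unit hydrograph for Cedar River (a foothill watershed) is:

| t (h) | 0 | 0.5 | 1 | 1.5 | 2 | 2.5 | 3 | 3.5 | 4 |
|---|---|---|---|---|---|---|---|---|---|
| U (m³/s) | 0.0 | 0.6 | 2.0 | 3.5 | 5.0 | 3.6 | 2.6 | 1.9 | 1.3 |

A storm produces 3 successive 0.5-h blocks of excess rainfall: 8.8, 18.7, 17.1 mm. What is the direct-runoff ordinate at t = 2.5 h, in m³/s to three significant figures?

Q ≈ 18.5 m³/s

By discrete convolution, Q_j = Σ (P_i / 10 mm) · U_{j−i}.
At t = 2.5 h (j=5): Q = (8.8/10)·3.6 + (18.7/10)·5.0 + (17.1/10)·3.5 = 18.5 m³/s.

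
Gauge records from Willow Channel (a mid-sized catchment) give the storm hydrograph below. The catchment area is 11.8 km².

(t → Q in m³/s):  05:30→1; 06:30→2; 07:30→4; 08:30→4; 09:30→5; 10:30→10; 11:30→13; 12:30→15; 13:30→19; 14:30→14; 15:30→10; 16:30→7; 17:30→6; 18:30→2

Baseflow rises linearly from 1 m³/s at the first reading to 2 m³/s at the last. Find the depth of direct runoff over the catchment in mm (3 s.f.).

Direct runoff: 0.00, 0.92, 2.85, 2.77, 3.69, 8.62, 11.54, 13.46, 17.38, 12.31, 8.23, 5.15, 4.08, 0.00 m³/s; ΣQ_DR = 91.00 m³/s.
V = ΣQ_DR · Δt = 91.00 × 3600 s = 3.276 × 10^5 m³.
Over A = 11.8 km², depth = V / A = 27.8 mm.

d ≈ 27.8 mm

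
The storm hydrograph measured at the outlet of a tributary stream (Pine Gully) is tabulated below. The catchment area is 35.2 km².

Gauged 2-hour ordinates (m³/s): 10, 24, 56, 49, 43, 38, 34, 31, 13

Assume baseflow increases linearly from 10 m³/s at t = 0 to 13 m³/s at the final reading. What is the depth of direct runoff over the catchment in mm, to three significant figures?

Direct runoff: 0.00, 13.62, 45.25, 37.88, 31.50, 26.12, 21.75, 18.38, 0.00 m³/s; ΣQ_DR = 194.5 m³/s.
V = ΣQ_DR · Δt = 194.5 × 7200 s = 1.400 × 10^6 m³.
Over A = 35.2 km², depth = V / A = 39.8 mm.

d ≈ 39.8 mm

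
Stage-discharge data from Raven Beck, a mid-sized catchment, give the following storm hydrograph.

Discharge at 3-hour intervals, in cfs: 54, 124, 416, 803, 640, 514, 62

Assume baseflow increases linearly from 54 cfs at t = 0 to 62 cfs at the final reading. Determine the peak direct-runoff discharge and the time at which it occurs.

Q_p = 745.00 cfs at t = 9 h

Subtracting baseflow gives direct-runoff ordinates: 0.00, 68.67, 359.33, 745.00, 580.67, 453.33, 0.00 cfs.
The maximum is 745.00 cfs, occurring at the reading for t = 9 h.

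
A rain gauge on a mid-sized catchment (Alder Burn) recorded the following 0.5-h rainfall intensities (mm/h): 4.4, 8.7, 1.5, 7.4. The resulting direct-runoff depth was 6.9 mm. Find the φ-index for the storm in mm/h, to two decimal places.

Only the 3 blocks with intensity above φ contribute runoff: 4.4, 8.7, 7.4 mm/h.
Σ(I−φ)·Δt = d  ⇒  (4.4+8.7+7.4 − 3φ)·0.5 = 6.9
φ = (20.50 − 6.9/0.5) / 3 = 2.23 mm/h.

φ ≈ 2.23 mm/h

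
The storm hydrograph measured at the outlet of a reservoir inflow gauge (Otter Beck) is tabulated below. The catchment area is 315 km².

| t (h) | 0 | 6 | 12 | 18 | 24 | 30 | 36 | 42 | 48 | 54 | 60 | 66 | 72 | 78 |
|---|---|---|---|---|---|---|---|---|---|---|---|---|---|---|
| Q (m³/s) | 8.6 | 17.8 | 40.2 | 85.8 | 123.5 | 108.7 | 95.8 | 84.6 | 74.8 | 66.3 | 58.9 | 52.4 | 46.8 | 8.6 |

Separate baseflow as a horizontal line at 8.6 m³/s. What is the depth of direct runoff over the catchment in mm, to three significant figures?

d ≈ 51.6 mm

Direct runoff: 0.0, 9.2, 31.6, 77.2, 114.9, 100.1, 87.2, 76.0, 66.2, 57.7, 50.3, 43.8, 38.2, 0.0 m³/s; ΣQ_DR = 752.4 m³/s.
V = ΣQ_DR · Δt = 752.4 × 21600 s = 1.625 × 10^7 m³.
Over A = 315 km², depth = V / A = 51.6 mm.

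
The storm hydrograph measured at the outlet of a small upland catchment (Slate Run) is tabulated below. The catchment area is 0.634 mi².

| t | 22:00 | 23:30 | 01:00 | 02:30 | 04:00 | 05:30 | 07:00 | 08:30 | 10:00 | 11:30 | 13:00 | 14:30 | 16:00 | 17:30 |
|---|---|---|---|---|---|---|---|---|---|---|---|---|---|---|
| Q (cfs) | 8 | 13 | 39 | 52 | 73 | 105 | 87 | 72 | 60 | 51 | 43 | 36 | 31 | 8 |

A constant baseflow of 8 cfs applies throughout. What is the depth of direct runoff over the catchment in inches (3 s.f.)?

Direct runoff: 0.0, 5.0, 31.0, 44.0, 65.0, 97.0, 79.0, 64.0, 52.0, 43.0, 35.0, 28.0, 23.0, 0.0 cfs; ΣQ_DR = 566.0 cfs.
V = ΣQ_DR · Δt = 566.0 × 5400 s = 3.056 × 10^6 ft³.
Over A = 0.634 mi², depth = V / A = 2.08 in.

d ≈ 2.08 in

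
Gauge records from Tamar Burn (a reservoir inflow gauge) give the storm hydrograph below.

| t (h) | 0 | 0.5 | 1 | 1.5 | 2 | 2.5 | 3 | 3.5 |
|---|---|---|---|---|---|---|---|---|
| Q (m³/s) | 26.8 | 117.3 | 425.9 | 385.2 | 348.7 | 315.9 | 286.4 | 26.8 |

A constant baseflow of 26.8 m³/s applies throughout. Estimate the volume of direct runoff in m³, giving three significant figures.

Direct-runoff ordinates (Q − Q_b): 0.0, 90.5, 399.1, 358.4, 321.9, 289.1, 259.6, 0.0 m³/s.
ΣQ_DR = 1719 m³/s.
With Δt = 0.5 h = 1800 s, V = ΣQ_DR · Δt = 1719 × 1800 = 3.09 × 10^6 m³.

V ≈ 3.09 × 10^6 m³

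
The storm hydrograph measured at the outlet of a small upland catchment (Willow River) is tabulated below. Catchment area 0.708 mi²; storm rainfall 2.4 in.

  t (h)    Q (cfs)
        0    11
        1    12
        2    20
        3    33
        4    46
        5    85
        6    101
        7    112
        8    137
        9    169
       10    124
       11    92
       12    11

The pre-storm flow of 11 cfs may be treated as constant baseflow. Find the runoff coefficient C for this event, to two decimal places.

ΣQ_DR = 810.0 cfs; V = ΣQ_DR·Δt = 2.916 × 10^6 ft³.
Runoff depth d = V / A = 1.773 in.
C = d / P = 1.773 / 2.4 = 0.74.

C ≈ 0.74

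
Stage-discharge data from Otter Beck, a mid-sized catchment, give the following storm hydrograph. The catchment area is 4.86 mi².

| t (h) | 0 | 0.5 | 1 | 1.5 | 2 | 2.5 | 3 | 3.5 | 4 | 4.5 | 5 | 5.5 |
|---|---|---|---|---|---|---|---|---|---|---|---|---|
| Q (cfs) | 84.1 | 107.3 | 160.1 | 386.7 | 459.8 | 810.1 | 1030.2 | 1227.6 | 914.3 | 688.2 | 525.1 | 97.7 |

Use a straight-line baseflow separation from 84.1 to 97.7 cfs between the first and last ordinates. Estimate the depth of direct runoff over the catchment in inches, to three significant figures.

Direct runoff: 0.00, 21.96, 73.53, 298.89, 370.75, 719.82, 938.68, 1134.85, 820.31, 592.97, 428.64, 0.00 cfs; ΣQ_DR = 5400 cfs.
V = ΣQ_DR · Δt = 5400 × 1800 s = 9.721 × 10^6 ft³.
Over A = 4.86 mi², depth = V / A = 0.861 in.

d ≈ 0.861 in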